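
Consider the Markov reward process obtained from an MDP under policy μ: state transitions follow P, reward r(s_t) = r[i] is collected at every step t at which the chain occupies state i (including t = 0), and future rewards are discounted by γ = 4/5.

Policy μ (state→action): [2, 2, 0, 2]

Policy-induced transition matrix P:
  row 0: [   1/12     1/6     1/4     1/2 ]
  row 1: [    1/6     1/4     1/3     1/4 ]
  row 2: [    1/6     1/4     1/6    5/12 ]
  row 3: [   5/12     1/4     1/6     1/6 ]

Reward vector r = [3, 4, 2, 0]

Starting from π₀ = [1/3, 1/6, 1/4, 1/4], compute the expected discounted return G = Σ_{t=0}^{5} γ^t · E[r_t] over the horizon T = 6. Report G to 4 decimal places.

G = 7.6149

t=0: π = [0.3333, 0.1667, 0.2500, 0.2500], E[r] = 2.1667, γ^t·E[r] = 2.166667, running G = 2.166667
t=1: π = [0.2014, 0.2222, 0.2222, 0.3542], E[r] = 1.9375, γ^t·E[r] = 1.550000, running G = 3.716667
t=2: π = [0.2384, 0.2332, 0.2205, 0.3079], E[r] = 2.0891, γ^t·E[r] = 1.337037, running G = 5.053704
t=3: π = [0.2238, 0.2301, 0.2254, 0.3207], E[r] = 2.0426, γ^t·E[r] = 1.045827, running G = 6.099531
t=4: π = [0.2282, 0.2314, 0.2237, 0.3168], E[r] = 2.0573, γ^t·E[r] = 0.842683, running G = 6.942214
t=5: π = [0.2268, 0.2310, 0.2242, 0.3179], E[r] = 2.0530, γ^t·E[r] = 0.672713, running G = 7.614927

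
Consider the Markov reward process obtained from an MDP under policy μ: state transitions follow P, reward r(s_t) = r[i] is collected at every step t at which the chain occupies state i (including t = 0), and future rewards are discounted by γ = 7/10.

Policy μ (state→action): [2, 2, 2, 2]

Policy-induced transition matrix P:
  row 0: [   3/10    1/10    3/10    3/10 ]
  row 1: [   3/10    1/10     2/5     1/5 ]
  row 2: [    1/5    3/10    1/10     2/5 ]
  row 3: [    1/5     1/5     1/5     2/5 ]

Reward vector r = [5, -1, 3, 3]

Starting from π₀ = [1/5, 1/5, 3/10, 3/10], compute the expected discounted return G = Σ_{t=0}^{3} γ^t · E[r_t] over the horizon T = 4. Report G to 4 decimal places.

t=0: π = [0.2000, 0.2000, 0.3000, 0.3000], E[r] = 2.6000, γ^t·E[r] = 2.600000, running G = 2.600000
t=1: π = [0.2400, 0.1900, 0.2300, 0.3400], E[r] = 2.7200, γ^t·E[r] = 1.904000, running G = 4.504000
t=2: π = [0.2430, 0.1800, 0.2390, 0.3380], E[r] = 2.7660, γ^t·E[r] = 1.355340, running G = 5.859340
t=3: π = [0.2423, 0.1816, 0.2364, 0.3397], E[r] = 2.7582, γ^t·E[r] = 0.946063, running G = 6.805403

G = 6.8054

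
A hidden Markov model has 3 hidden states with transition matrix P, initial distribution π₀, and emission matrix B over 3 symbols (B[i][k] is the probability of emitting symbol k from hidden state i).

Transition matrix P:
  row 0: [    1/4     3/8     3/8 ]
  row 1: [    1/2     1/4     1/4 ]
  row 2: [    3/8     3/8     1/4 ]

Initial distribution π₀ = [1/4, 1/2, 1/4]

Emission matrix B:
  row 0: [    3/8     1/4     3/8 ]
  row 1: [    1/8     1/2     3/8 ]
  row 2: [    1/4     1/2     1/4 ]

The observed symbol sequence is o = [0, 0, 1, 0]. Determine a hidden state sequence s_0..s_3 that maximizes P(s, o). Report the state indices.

path = [1, 0, 1, 0]

t=0: δ = [9.375e-02, 6.250e-02, 6.250e-02]  (obs o_0=0)
t=1: δ = [1.172e-02, 4.395e-03, 8.789e-03]  ψ = [1, 0, 0]  (obs o_1=0)
t=2: δ = [8.240e-04, 2.197e-03, 2.197e-03]  ψ = [2, 0, 0]  (obs o_2=1)
t=3: δ = [4.120e-04, 1.030e-04, 1.373e-04]  ψ = [1, 2, 1]  (obs o_3=0)
backtrack: best end state = 0; path = [1, 0, 1, 0]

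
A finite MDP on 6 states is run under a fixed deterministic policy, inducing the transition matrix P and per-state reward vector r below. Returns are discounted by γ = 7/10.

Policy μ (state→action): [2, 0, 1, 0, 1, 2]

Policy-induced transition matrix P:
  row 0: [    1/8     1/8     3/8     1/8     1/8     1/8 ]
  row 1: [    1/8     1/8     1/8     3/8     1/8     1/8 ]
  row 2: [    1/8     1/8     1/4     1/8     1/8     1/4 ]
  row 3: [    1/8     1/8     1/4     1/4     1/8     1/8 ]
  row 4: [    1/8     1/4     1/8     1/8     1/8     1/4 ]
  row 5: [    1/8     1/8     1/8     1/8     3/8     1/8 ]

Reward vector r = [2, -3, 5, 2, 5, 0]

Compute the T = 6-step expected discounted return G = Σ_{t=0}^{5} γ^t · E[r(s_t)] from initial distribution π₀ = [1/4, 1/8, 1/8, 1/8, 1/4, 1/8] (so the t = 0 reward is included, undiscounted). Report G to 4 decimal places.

G = 6.1924

t=0: π = [0.2500, 0.1250, 0.1250, 0.1250, 0.2500, 0.1250], E[r] = 2.2500, γ^t·E[r] = 2.250000, running G = 2.250000
t=1: π = [0.1250, 0.1563, 0.2188, 0.1719, 0.1563, 0.1719], E[r] = 2.0000, γ^t·E[r] = 1.400000, running G = 3.650000
t=2: π = [0.1250, 0.1445, 0.2051, 0.1855, 0.1680, 0.1719], E[r] = 2.0527, γ^t·E[r] = 1.005840, running G = 4.655840
t=3: π = [0.1250, 0.1460, 0.2051, 0.1843, 0.1680, 0.1716], E[r] = 2.0459, γ^t·E[r] = 0.701743, running G = 5.357583
t=4: π = [0.1250, 0.1460, 0.2049, 0.1845, 0.1679, 0.1716], E[r] = 2.0453, γ^t·E[r] = 0.491066, running G = 5.848649
t=5: π = [0.1250, 0.1460, 0.2049, 0.1846, 0.1679, 0.1716], E[r] = 2.0454, γ^t·E[r] = 0.343766, running G = 6.192415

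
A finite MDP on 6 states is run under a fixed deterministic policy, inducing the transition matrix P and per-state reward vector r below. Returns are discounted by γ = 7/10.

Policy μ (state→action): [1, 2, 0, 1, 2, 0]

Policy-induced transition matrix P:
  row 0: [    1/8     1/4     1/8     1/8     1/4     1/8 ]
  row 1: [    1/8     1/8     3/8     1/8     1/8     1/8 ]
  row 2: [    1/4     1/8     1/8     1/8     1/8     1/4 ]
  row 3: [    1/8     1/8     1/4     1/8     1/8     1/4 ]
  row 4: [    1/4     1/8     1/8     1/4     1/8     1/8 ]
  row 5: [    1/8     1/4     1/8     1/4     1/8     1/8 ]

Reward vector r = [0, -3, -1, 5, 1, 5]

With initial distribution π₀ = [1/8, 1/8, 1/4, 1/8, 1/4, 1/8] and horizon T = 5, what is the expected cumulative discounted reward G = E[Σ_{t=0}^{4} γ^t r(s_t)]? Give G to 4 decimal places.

G = 2.9293

t=0: π = [0.1250, 0.1250, 0.2500, 0.1250, 0.2500, 0.1250], E[r] = 0.8750, γ^t·E[r] = 0.875000, running G = 0.875000
t=1: π = [0.1875, 0.1563, 0.1719, 0.1719, 0.1406, 0.1719], E[r] = 1.2188, γ^t·E[r] = 0.853125, running G = 1.728125
t=2: π = [0.1641, 0.1699, 0.1855, 0.1641, 0.1484, 0.1680], E[r] = 1.1133, γ^t·E[r] = 0.545508, running G = 2.273633
t=3: π = [0.1667, 0.1665, 0.1880, 0.1646, 0.1455, 0.1687], E[r] = 1.1243, γ^t·E[r] = 0.385624, running G = 2.659257
t=4: π = [0.1667, 0.1669, 0.1872, 0.1643, 0.1458, 0.1691], E[r] = 1.1246, γ^t·E[r] = 0.270010, running G = 2.929267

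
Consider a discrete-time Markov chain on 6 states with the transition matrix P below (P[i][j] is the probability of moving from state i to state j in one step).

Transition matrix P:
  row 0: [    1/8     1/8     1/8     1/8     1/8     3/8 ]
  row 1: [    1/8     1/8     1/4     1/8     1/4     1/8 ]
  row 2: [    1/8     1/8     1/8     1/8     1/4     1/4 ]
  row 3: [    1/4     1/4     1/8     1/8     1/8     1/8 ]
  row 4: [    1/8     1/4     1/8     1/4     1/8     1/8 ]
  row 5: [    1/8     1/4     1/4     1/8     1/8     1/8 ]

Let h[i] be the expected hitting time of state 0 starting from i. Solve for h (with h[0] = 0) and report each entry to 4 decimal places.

First-step conditioning: h[0] = 0; for i ≠ 0, h[i] = 1 + Σ_k P[i][k]·h[k].
  h[1] = 1 + 1/8·h[1] + 1/4·h[2] + 1/8·h[3] + 1/4·h[4] + 1/8·h[5]
  h[2] = 1 + 1/8·h[1] + 1/8·h[2] + 1/8·h[3] + 1/4·h[4] + 1/4·h[5]
  h[3] = 1 + 1/4·h[1] + 1/8·h[2] + 1/8·h[3] + 1/8·h[4] + 1/8·h[5]
  h[4] = 1 + 1/4·h[1] + 1/8·h[2] + 1/4·h[3] + 1/8·h[4] + 1/8·h[5]
  h[5] = 1 + 1/4·h[1] + 1/4·h[2] + 1/8·h[3] + 1/8·h[4] + 1/8·h[5]
Solving the 5×5 linear system over states ≠ 0 gives exactly h = [0, 13992/2009, 1024/147, 36800/6027, 13800/2009, 14016/2009] (h[0] = 0 is the target).

h = [0.0000, 6.9647, 6.9660, 6.1059, 6.8691, 6.9766]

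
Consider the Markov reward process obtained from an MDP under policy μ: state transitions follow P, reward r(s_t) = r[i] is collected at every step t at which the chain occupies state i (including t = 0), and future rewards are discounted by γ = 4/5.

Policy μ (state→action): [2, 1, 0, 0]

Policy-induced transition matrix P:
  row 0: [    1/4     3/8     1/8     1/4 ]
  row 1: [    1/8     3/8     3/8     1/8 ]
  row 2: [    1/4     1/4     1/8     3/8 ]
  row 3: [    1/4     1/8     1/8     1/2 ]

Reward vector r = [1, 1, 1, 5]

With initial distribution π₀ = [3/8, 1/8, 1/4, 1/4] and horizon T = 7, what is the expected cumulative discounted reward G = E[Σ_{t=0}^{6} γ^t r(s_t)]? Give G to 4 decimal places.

t=0: π = [0.3750, 0.1250, 0.2500, 0.2500], E[r] = 2.0000, γ^t·E[r] = 2.000000, running G = 2.000000
t=1: π = [0.2344, 0.2813, 0.1563, 0.3281], E[r] = 2.3125, γ^t·E[r] = 1.850000, running G = 3.850000
t=2: π = [0.2148, 0.2734, 0.1953, 0.3164], E[r] = 2.2656, γ^t·E[r] = 1.450000, running G = 5.300000
t=3: π = [0.2158, 0.2715, 0.1934, 0.3193], E[r] = 2.2773, γ^t·E[r] = 1.166000, running G = 6.466000
t=4: π = [0.2161, 0.2710, 0.1929, 0.3201], E[r] = 2.2803, γ^t·E[r] = 0.934000, running G = 7.400000
t=5: π = [0.2161, 0.2709, 0.1927, 0.3203], E[r] = 2.2810, γ^t·E[r] = 0.747440, running G = 8.147440
t=6: π = [0.2161, 0.2708, 0.1927, 0.3203], E[r] = 2.2812, γ^t·E[r] = 0.598000, running G = 8.745440

G = 8.7454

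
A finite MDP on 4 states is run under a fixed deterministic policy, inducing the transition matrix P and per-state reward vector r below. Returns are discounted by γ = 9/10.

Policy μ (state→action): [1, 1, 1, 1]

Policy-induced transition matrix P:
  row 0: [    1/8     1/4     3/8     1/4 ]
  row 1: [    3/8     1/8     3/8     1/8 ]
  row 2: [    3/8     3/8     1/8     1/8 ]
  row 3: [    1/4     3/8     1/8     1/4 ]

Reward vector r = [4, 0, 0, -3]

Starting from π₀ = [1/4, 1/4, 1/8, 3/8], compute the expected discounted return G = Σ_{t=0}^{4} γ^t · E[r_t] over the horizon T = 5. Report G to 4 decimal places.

t=0: π = [0.2500, 0.2500, 0.1250, 0.3750], E[r] = -0.1250, γ^t·E[r] = -0.125000, running G = -0.125000
t=1: π = [0.2656, 0.2813, 0.2500, 0.2031], E[r] = 0.4531, γ^t·E[r] = 0.407813, running G = 0.282813
t=2: π = [0.2832, 0.2715, 0.2617, 0.1836], E[r] = 0.5820, γ^t·E[r] = 0.471445, running G = 0.754258
t=3: π = [0.2813, 0.2717, 0.2637, 0.1833], E[r] = 0.5750, γ^t·E[r] = 0.419139, running G = 1.173397
t=4: π = [0.2818, 0.2719, 0.2632, 0.1831], E[r] = 0.5779, γ^t·E[r] = 0.379128, running G = 1.552525

G = 1.5525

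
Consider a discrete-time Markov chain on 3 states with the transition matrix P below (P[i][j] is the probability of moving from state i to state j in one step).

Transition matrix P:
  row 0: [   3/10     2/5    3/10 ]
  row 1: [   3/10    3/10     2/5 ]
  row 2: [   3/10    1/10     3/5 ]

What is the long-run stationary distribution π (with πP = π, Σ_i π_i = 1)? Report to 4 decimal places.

π = [0.3000, 0.2375, 0.4625]

Balance equations π_j = Σ_i π_i·P[i][j]:
  π_0 = 3/10·π_0 + 3/10·π_1 + 3/10·π_2
  π_1 = 2/5·π_0 + 3/10·π_1 + 1/10·π_2
  normalize: π_0 + π_1 + π_2 = 1
Solving the linear system gives exactly π = [3/10, 19/80, 37/80].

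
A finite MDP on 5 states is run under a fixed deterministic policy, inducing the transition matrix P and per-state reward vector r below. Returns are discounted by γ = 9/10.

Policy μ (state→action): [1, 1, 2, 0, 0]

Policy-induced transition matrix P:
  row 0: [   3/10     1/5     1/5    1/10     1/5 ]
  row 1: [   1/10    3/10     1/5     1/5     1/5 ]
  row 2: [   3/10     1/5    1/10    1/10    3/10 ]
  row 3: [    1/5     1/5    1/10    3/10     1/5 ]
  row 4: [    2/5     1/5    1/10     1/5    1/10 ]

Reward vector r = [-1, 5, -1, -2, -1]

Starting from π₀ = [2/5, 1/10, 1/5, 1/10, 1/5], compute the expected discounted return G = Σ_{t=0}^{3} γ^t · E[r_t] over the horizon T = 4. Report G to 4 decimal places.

t=0: π = [0.4000, 0.1000, 0.2000, 0.1000, 0.2000], E[r] = -0.5000, γ^t·E[r] = -0.500000, running G = -0.500000
t=1: π = [0.2900, 0.2100, 0.1500, 0.1500, 0.2000], E[r] = 0.1100, γ^t·E[r] = 0.099000, running G = -0.401000
t=2: π = [0.2630, 0.2210, 0.1500, 0.1710, 0.1950], E[r] = 0.1550, γ^t·E[r] = 0.125550, running G = -0.275450
t=3: π = [0.2582, 0.2221, 0.1484, 0.1758, 0.1955], E[r] = 0.1568, γ^t·E[r] = 0.114307, running G = -0.161143

G = -0.1611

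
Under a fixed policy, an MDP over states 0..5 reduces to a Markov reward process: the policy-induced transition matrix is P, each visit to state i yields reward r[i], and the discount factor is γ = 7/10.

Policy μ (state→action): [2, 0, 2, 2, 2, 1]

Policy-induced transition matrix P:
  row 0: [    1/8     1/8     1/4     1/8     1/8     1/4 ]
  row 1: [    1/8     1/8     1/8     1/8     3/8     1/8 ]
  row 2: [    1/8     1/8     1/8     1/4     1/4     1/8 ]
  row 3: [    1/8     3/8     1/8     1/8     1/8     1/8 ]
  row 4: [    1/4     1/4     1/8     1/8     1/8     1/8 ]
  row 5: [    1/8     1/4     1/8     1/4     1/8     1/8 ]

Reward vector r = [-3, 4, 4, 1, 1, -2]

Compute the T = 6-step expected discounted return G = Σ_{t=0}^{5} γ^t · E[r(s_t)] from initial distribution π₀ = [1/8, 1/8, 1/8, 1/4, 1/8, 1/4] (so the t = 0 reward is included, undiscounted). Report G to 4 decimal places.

t=0: π = [0.1250, 0.1250, 0.1250, 0.2500, 0.1250, 0.2500], E[r] = 0.5000, γ^t·E[r] = 0.500000, running G = 0.500000
t=1: π = [0.1406, 0.2344, 0.1406, 0.1719, 0.1719, 0.1406], E[r] = 1.1406, γ^t·E[r] = 0.798438, running G = 1.298438
t=2: π = [0.1465, 0.2070, 0.1426, 0.1602, 0.2012, 0.1426], E[r] = 1.0352, γ^t·E[r] = 0.507227, running G = 1.805664
t=3: π = [0.1501, 0.2080, 0.1433, 0.1606, 0.1946, 0.1433], E[r] = 1.0234, γ^t·E[r] = 0.351039, running G = 2.156703
t=4: π = [0.1493, 0.2074, 0.1438, 0.1608, 0.1949, 0.1438], E[r] = 1.0249, γ^t·E[r] = 0.246079, running G = 2.402782
t=5: π = [0.1494, 0.2075, 0.1437, 0.1609, 0.1948, 0.1437], E[r] = 1.0252, γ^t·E[r] = 0.172300, running G = 2.575082

G = 2.5751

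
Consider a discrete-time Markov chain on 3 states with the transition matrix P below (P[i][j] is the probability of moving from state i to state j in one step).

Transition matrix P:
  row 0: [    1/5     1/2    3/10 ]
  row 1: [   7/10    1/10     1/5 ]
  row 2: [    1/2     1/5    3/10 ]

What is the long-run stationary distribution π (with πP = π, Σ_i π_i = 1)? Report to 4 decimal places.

π = [0.4307, 0.2993, 0.2701]

Balance equations π_j = Σ_i π_i·P[i][j]:
  π_0 = 1/5·π_0 + 7/10·π_1 + 1/2·π_2
  π_1 = 1/2·π_0 + 1/10·π_1 + 1/5·π_2
  normalize: π_0 + π_1 + π_2 = 1
Solving the linear system gives exactly π = [59/137, 41/137, 37/137].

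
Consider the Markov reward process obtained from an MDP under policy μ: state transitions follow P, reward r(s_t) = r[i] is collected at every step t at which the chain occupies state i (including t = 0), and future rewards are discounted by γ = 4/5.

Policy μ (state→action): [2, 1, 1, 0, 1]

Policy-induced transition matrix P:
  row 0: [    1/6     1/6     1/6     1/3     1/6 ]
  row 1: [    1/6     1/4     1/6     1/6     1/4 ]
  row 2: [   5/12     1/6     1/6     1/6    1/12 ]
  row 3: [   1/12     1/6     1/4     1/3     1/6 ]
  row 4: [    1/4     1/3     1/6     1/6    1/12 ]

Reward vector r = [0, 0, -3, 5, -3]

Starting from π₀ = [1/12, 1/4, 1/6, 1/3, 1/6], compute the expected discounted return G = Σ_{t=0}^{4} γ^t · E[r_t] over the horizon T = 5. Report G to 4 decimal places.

G = 1.0335

t=0: π = [0.0833, 0.2500, 0.1667, 0.3333, 0.1667], E[r] = 0.6667, γ^t·E[r] = 0.666667, running G = 0.666667
t=1: π = [0.1944, 0.2153, 0.1944, 0.2361, 0.1597], E[r] = 0.1181, γ^t·E[r] = 0.094444, running G = 0.761111
t=2: π = [0.2089, 0.2112, 0.1863, 0.2384, 0.1551], E[r] = 0.1678, γ^t·E[r] = 0.107407, running G = 0.868519
t=3: π = [0.2063, 0.2101, 0.1865, 0.2412, 0.1558], E[r] = 0.1791, γ^t·E[r] = 0.091679, running G = 0.960198
t=4: π = [0.2062, 0.2101, 0.1868, 0.2413, 0.1556], E[r] = 0.1790, γ^t·E[r] = 0.073330, running G = 1.033528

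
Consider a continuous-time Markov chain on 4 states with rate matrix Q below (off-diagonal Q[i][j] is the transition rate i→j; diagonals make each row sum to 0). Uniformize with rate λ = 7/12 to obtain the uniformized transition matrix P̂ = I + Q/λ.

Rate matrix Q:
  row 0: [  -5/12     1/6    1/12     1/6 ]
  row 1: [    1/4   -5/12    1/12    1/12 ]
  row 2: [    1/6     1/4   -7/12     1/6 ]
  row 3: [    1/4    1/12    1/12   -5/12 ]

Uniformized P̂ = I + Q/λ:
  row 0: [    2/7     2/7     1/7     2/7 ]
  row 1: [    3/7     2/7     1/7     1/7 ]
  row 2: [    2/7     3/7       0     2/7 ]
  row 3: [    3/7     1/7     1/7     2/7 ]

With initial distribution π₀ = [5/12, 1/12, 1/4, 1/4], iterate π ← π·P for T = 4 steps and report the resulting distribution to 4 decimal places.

π = [0.3596, 0.2680, 0.1251, 0.2473]

t=0: π = [0.4167, 0.0833, 0.2500, 0.2500]
t=1: π = [0.3333, 0.2857, 0.1071, 0.2738]
t=2: π = [0.3656, 0.2619, 0.1276, 0.2449]
t=3: π = [0.3581, 0.2690, 0.1246, 0.2483]
t=4: π = [0.3596, 0.2680, 0.1251, 0.2473]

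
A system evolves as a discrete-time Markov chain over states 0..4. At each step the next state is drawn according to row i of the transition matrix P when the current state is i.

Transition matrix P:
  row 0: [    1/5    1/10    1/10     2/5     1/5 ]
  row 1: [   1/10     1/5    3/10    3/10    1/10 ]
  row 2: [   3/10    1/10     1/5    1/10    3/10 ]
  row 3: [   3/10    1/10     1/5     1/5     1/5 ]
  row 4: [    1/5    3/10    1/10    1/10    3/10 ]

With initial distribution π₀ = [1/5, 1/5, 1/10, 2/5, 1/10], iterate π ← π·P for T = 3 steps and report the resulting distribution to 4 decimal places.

π = [0.2238, 0.1604, 0.1700, 0.2216, 0.2242]

t=0: π = [0.2000, 0.2000, 0.1000, 0.4000, 0.1000]
t=1: π = [0.2300, 0.1400, 0.1900, 0.2400, 0.2000]
t=2: π = [0.2290, 0.1540, 0.1710, 0.2210, 0.2250]
t=3: π = [0.2238, 0.1604, 0.1700, 0.2216, 0.2242]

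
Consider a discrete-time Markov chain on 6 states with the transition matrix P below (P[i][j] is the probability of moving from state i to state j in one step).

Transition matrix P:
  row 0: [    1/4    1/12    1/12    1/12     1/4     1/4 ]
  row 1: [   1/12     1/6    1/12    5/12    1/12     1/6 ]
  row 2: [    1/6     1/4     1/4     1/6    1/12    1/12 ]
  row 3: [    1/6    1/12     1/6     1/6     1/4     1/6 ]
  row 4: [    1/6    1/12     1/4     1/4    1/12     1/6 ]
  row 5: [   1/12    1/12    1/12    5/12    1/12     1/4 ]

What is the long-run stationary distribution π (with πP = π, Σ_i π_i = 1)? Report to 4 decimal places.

π = [0.1545, 0.1189, 0.1540, 0.2414, 0.1493, 0.1819]

Balance equations π_j = Σ_i π_i·P[i][j]:
  π_0 = 1/4·π_0 + 1/12·π_1 + 1/6·π_2 + 1/6·π_3 + 1/6·π_4 + 1/12·π_5
  π_1 = 1/12·π_0 + 1/6·π_1 + 1/4·π_2 + 1/12·π_3 + 1/12·π_4 + 1/12·π_5
  π_2 = 1/12·π_0 + 1/12·π_1 + 1/4·π_2 + 1/6·π_3 + 1/4·π_4 + 1/12·π_5
  π_3 = 1/12·π_0 + 5/12·π_1 + 1/6·π_2 + 1/6·π_3 + 1/4·π_4 + 5/12·π_5
  π_4 = 1/4·π_0 + 1/12·π_1 + 1/12·π_2 + 1/4·π_3 + 1/12·π_4 + 1/12·π_5
  normalize: π_0 + π_1 + π_2 + π_3 + π_4 + π_5 = 1
Solving the linear system gives exactly π = [2965/19194, 12553/105567, 1478/9597, 331/1371, 1433/9597, 12799/70378].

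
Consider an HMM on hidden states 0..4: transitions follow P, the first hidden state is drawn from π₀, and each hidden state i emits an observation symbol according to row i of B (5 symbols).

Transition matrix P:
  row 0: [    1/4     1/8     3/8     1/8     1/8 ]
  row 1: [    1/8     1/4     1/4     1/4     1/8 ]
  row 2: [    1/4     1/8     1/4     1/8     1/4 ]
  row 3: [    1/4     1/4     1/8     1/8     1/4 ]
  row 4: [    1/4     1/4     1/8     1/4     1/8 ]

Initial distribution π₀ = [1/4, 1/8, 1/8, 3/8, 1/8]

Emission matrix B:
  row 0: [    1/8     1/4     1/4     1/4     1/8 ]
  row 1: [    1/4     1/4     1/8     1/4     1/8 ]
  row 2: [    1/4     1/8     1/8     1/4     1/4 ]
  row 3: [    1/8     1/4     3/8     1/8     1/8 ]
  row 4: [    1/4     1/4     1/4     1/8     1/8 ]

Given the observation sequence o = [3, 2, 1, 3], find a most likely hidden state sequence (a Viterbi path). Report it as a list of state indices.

path = [0, 0, 0, 2]

t=0: δ = [6.250e-02, 3.125e-02, 3.125e-02, 4.688e-02, 1.562e-02]  (obs o_0=3)
t=1: δ = [3.906e-03, 1.465e-03, 2.930e-03, 2.930e-03, 2.930e-03]  ψ = [0, 3, 0, 0, 3]  (obs o_1=2)
t=2: δ = [2.441e-04, 1.831e-04, 1.831e-04, 1.831e-04, 1.831e-04]  ψ = [0, 3, 0, 4, 2]  (obs o_2=1)
t=3: δ = [1.526e-05, 1.144e-05, 2.289e-05, 5.722e-06, 5.722e-06]  ψ = [0, 1, 0, 1, 2]  (obs o_3=3)
backtrack: best end state = 2; path = [0, 0, 0, 2]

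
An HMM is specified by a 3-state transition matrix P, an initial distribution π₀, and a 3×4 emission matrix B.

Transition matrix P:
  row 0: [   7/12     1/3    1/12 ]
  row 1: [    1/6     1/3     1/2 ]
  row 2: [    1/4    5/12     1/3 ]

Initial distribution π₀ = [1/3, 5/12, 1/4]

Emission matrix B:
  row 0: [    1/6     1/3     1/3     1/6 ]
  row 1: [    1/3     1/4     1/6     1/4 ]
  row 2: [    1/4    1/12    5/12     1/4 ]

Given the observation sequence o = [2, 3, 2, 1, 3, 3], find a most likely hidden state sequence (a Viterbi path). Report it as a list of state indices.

path = [0, 0, 0, 0, 1, 2]

t=0: δ = [1.111e-01, 6.944e-02, 1.042e-01]  (obs o_0=2)
t=1: δ = [1.080e-02, 1.085e-02, 8.681e-03]  ψ = [0, 2, 1]  (obs o_1=3)
t=2: δ = [2.100e-03, 6.028e-04, 2.261e-03]  ψ = [0, 1, 1]  (obs o_2=2)
t=3: δ = [4.084e-04, 2.355e-04, 6.279e-05]  ψ = [0, 2, 2]  (obs o_3=1)
t=4: δ = [3.971e-05, 3.404e-05, 2.943e-05]  ψ = [0, 0, 1]  (obs o_4=3)
t=5: δ = [3.861e-06, 3.309e-06, 4.254e-06]  ψ = [0, 0, 1]  (obs o_5=3)
backtrack: best end state = 2; path = [0, 0, 0, 0, 1, 2]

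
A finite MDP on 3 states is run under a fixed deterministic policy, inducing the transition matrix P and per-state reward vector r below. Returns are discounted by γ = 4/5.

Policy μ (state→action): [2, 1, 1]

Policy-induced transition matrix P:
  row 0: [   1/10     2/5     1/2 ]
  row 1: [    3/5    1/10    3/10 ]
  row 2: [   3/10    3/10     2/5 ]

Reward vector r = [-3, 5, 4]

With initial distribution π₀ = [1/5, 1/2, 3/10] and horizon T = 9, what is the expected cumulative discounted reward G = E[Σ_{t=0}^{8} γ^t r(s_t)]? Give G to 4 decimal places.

t=0: π = [0.2000, 0.5000, 0.3000], E[r] = 3.1000, γ^t·E[r] = 3.100000, running G = 3.100000
t=1: π = [0.4100, 0.2200, 0.3700], E[r] = 1.3500, γ^t·E[r] = 1.080000, running G = 4.180000
t=2: π = [0.2840, 0.2970, 0.4190], E[r] = 2.3090, γ^t·E[r] = 1.477760, running G = 5.657760
t=3: π = [0.3323, 0.2690, 0.3987], E[r] = 1.9429, γ^t·E[r] = 0.994765, running G = 6.652525
t=4: π = [0.3142, 0.2794, 0.4063], E[r] = 2.0798, γ^t·E[r] = 0.851866, running G = 7.504390
t=5: π = [0.3210, 0.2755, 0.4035], E[r] = 2.0287, γ^t·E[r] = 0.664755, running G = 8.169145
t=6: π = [0.3185, 0.2770, 0.4045], E[r] = 2.0477, γ^t·E[r] = 0.536801, running G = 8.705947
t=7: π = [0.3194, 0.2764, 0.4041], E[r] = 2.0406, γ^t·E[r] = 0.427949, running G = 9.133895
t=8: π = [0.3191, 0.2767, 0.4043], E[r] = 2.0433, γ^t·E[r] = 0.342805, running G = 9.476700

G = 9.4767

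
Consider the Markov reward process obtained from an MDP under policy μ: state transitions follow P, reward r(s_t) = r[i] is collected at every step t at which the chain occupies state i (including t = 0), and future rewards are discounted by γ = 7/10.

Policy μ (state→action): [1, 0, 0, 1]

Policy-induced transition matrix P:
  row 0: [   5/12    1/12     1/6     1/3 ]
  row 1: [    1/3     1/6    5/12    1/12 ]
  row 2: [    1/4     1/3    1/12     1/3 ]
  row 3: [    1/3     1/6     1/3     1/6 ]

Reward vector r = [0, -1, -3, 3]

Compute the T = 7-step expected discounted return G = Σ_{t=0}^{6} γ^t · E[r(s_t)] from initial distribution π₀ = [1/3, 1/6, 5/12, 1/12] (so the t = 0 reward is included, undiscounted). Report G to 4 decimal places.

G = -1.3359

t=0: π = [0.3333, 0.1667, 0.4167, 0.0833], E[r] = -1.1667, γ^t·E[r] = -1.166667, running G = -1.166667
t=1: π = [0.3264, 0.2083, 0.1875, 0.2778], E[r] = 0.0625, γ^t·E[r] = 0.043750, running G = -1.122917
t=2: π = [0.3449, 0.1707, 0.2494, 0.2350], E[r] = -0.2141, γ^t·E[r] = -0.104919, running G = -1.227836
t=3: π = [0.3413, 0.1795, 0.2277, 0.2515], E[r] = -0.1082, γ^t·E[r] = -0.037102, running G = -1.264938
t=4: π = [0.3428, 0.1762, 0.2345, 0.2465], E[r] = -0.1400, γ^t·E[r] = -0.033611, running G = -1.298548
t=5: π = [0.3424, 0.1772, 0.2323, 0.2482], E[r] = -0.1294, γ^t·E[r] = -0.021744, running G = -1.320292
t=6: π = [0.3425, 0.1768, 0.2330, 0.2477], E[r] = -0.1327, γ^t·E[r] = -0.015618, running G = -1.335910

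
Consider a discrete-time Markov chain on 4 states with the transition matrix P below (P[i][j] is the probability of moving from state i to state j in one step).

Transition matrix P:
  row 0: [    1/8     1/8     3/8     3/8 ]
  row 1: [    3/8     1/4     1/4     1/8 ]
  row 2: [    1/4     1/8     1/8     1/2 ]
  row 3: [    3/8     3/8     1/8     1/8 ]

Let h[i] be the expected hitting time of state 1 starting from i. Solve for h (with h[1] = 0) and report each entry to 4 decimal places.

First-step conditioning: h[1] = 0; for i ≠ 1, h[i] = 1 + Σ_k P[i][k]·h[k].
  h[0] = 1 + 1/8·h[0] + 3/8·h[2] + 3/8·h[3]
  h[2] = 1 + 1/4·h[0] + 1/8·h[2] + 1/2·h[3]
  h[3] = 1 + 3/8·h[0] + 1/8·h[2] + 1/8·h[3]
Solving the 3×3 linear system over states ≠ 1 gives exactly h = [34/7, 0, 100/21, 82/21] (h[1] = 0 is the target).

h = [4.8571, 0.0000, 4.7619, 3.9048]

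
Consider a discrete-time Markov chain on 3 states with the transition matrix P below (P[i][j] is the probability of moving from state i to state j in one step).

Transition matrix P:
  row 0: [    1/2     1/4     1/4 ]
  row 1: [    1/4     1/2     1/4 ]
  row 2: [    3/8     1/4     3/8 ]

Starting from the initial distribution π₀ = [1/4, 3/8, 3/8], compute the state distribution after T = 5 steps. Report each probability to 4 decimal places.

π = [0.3809, 0.3334, 0.2857]

t=0: π = [0.2500, 0.3750, 0.3750]
t=1: π = [0.3594, 0.3438, 0.2969]
t=2: π = [0.3770, 0.3359, 0.2871]
t=3: π = [0.3801, 0.3340, 0.2859]
t=4: π = [0.3808, 0.3335, 0.2857]
t=5: π = [0.3809, 0.3334, 0.2857]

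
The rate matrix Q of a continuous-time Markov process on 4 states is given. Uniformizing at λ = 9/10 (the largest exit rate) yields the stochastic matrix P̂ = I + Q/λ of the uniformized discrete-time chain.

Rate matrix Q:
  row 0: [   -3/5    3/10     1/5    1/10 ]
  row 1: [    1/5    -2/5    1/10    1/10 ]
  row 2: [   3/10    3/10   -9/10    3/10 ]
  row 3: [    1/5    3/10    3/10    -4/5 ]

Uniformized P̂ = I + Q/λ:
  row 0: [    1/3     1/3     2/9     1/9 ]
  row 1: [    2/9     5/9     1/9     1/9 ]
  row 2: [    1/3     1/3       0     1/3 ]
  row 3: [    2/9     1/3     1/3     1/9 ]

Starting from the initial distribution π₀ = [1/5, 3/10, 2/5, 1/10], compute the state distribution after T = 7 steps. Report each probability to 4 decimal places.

t=0: π = [0.2000, 0.3000, 0.4000, 0.1000]
t=1: π = [0.2889, 0.4000, 0.1111, 0.2000]
t=2: π = [0.2667, 0.4222, 0.1753, 0.1358]
t=3: π = [0.2713, 0.4272, 0.1514, 0.1501]
t=4: π = [0.2692, 0.4283, 0.1578, 0.1448]
t=5: π = [0.2697, 0.4285, 0.1557, 0.1462]
t=6: π = [0.2695, 0.4286, 0.1563, 0.1457]
t=7: π = [0.2695, 0.4286, 0.1561, 0.1458]

π = [0.2695, 0.4286, 0.1561, 0.1458]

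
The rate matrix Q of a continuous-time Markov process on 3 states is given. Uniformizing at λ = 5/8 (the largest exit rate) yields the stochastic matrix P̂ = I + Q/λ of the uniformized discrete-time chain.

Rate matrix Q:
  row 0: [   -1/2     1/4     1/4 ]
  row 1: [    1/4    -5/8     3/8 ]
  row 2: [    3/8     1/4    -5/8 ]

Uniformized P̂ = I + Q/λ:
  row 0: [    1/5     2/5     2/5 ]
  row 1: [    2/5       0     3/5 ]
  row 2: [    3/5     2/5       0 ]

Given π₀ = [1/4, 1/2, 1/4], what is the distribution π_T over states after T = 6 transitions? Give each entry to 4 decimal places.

t=0: π = [0.2500, 0.5000, 0.2500]
t=1: π = [0.4000, 0.2000, 0.4000]
t=2: π = [0.4000, 0.3200, 0.2800]
t=3: π = [0.3760, 0.2720, 0.3520]
t=4: π = [0.3952, 0.2912, 0.3136]
t=5: π = [0.3837, 0.2835, 0.3328]
t=6: π = [0.3898, 0.2866, 0.3236]

π = [0.3898, 0.2866, 0.3236]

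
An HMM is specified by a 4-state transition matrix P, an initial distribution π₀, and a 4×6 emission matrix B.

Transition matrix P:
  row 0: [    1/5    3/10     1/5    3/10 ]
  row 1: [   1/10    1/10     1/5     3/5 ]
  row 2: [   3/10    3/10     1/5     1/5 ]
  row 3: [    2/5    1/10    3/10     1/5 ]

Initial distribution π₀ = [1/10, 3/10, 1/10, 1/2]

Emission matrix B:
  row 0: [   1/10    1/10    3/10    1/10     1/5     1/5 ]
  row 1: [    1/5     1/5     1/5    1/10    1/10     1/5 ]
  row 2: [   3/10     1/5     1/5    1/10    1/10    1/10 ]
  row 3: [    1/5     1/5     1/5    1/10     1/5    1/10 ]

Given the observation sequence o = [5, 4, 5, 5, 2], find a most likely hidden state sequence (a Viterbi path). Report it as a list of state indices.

t=0: δ = [2.000e-02, 6.000e-02, 1.000e-02, 5.000e-02]  (obs o_0=5)
t=1: δ = [4.000e-03, 6.000e-04, 1.500e-03, 7.200e-03]  ψ = [3, 0, 3, 1]  (obs o_1=4)
t=2: δ = [5.760e-04, 2.400e-04, 2.160e-04, 1.440e-04]  ψ = [3, 0, 3, 3]  (obs o_2=5)
t=3: δ = [2.304e-05, 3.456e-05, 1.152e-05, 1.728e-05]  ψ = [0, 0, 0, 0]  (obs o_3=5)
t=4: δ = [2.074e-06, 1.382e-06, 1.382e-06, 4.147e-06]  ψ = [3, 0, 1, 1]  (obs o_4=2)
backtrack: best end state = 3; path = [1, 3, 0, 1, 3]

path = [1, 3, 0, 1, 3]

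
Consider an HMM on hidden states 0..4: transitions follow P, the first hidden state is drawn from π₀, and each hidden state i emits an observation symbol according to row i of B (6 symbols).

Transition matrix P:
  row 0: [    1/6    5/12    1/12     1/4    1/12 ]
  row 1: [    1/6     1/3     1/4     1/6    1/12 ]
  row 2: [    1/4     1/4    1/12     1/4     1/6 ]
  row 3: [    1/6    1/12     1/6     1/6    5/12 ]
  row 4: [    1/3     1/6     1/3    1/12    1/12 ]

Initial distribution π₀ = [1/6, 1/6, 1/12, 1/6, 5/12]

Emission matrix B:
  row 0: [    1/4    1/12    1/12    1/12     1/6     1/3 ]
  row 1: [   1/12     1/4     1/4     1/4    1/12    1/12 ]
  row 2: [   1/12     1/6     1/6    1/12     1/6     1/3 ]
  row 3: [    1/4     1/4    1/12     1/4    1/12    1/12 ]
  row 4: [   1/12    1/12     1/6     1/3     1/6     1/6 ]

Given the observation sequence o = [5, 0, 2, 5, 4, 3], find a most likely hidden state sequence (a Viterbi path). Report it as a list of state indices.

path = [4, 0, 1, 2, 0, 1]

t=0: δ = [5.556e-02, 1.389e-02, 2.778e-02, 1.389e-02, 6.944e-02]  (obs o_0=5)
t=1: δ = [5.787e-03, 1.929e-03, 1.929e-03, 3.472e-03, 4.823e-04]  ψ = [4, 0, 4, 0, 3]  (obs o_1=0)
t=2: δ = [8.038e-05, 6.028e-04, 9.645e-05, 1.206e-04, 2.411e-04]  ψ = [0, 0, 3, 0, 3]  (obs o_2=2)
t=3: δ = [3.349e-05, 1.674e-05, 5.023e-05, 8.372e-06, 8.372e-06]  ψ = [1, 1, 1, 1, 1]  (obs o_3=5)
t=4: δ = [2.093e-06, 1.163e-06, 6.977e-07, 1.047e-06, 1.395e-06]  ψ = [2, 0, 1, 2, 2]  (obs o_4=4)
t=5: δ = [3.876e-08, 2.180e-07, 3.876e-08, 1.308e-07, 1.454e-07]  ψ = [4, 0, 4, 0, 3]  (obs o_5=3)
backtrack: best end state = 1; path = [4, 0, 1, 2, 0, 1]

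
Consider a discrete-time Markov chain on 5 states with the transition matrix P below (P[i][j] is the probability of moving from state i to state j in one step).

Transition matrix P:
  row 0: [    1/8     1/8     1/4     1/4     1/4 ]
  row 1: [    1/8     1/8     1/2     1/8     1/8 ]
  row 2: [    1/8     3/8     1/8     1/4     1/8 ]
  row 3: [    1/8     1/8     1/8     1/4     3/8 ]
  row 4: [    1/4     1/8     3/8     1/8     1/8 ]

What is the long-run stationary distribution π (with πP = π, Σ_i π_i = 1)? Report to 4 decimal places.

Balance equations π_j = Σ_i π_i·P[i][j]:
  π_0 = 1/8·π_0 + 1/8·π_1 + 1/8·π_2 + 1/8·π_3 + 1/4·π_4
  π_1 = 1/8·π_0 + 1/8·π_1 + 3/8·π_2 + 1/8·π_3 + 1/8·π_4
  π_2 = 1/4·π_0 + 1/2·π_1 + 1/8·π_2 + 1/8·π_3 + 3/8·π_4
  π_3 = 1/4·π_0 + 1/8·π_1 + 1/4·π_2 + 1/4·π_3 + 1/8·π_4
  normalize: π_0 + π_1 + π_2 + π_3 + π_4 = 1
Solving the linear system gives exactly π = [376/2519, 481/2519, 1329/5038, 1017/5038, 489/2519].

π = [0.1493, 0.1909, 0.2638, 0.2019, 0.1941]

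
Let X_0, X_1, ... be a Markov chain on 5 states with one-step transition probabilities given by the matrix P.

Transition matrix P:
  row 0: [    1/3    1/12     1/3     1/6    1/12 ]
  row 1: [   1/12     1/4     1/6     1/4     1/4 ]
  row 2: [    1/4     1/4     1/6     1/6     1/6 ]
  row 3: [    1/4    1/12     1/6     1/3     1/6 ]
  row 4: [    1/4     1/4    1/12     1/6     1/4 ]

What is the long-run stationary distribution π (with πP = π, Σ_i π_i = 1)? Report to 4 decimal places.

Balance equations π_j = Σ_i π_i·P[i][j]:
  π_0 = 1/3·π_0 + 1/12·π_1 + 1/4·π_2 + 1/4·π_3 + 1/4·π_4
  π_1 = 1/12·π_0 + 1/4·π_1 + 1/4·π_2 + 1/12·π_3 + 1/4·π_4
  π_2 = 1/3·π_0 + 1/6·π_1 + 1/6·π_2 + 1/6·π_3 + 1/12·π_4
  π_3 = 1/6·π_0 + 1/4·π_1 + 1/6·π_2 + 1/3·π_3 + 1/6·π_4
  normalize: π_0 + π_1 + π_2 + π_3 + π_4 = 1
Solving the linear system gives exactly π = [157/651, 113/651, 2753/14322, 283/1302, 1258/7161].

π = [0.2412, 0.1736, 0.1922, 0.2174, 0.1757]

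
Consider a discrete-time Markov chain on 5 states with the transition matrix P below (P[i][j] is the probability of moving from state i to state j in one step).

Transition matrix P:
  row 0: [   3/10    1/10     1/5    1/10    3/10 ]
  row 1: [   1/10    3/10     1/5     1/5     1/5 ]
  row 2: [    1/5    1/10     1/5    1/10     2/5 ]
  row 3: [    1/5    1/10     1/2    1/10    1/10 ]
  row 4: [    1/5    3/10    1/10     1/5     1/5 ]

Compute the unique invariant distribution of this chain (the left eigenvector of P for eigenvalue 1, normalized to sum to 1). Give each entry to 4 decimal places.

π = [0.2014, 0.1874, 0.2182, 0.1437, 0.2494]

Balance equations π_j = Σ_i π_i·P[i][j]:
  π_0 = 3/10·π_0 + 1/10·π_1 + 1/5·π_2 + 1/5·π_3 + 1/5·π_4
  π_1 = 1/10·π_0 + 3/10·π_1 + 1/10·π_2 + 1/10·π_3 + 3/10·π_4
  π_2 = 1/5·π_0 + 1/5·π_1 + 1/5·π_2 + 1/2·π_3 + 1/10·π_4
  π_3 = 1/10·π_0 + 1/5·π_1 + 1/10·π_2 + 1/10·π_3 + 1/5·π_4
  normalize: π_0 + π_1 + π_2 + π_3 + π_4 = 1
Solving the linear system gives exactly π = [1863/9250, 1733/9250, 1009/4625, 1329/9250, 2307/9250].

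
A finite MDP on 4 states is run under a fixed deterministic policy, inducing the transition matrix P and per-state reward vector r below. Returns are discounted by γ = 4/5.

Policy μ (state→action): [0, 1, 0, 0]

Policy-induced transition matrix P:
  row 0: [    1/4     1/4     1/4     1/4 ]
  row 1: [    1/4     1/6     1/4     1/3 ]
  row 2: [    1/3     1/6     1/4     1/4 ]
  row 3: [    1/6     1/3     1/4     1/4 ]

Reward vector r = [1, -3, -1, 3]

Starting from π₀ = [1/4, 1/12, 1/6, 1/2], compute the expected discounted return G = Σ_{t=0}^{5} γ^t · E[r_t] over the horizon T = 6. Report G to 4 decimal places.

G = 1.4985

t=0: π = [0.2500, 0.0833, 0.1667, 0.5000], E[r] = 1.3333, γ^t·E[r] = 1.333333, running G = 1.333333
t=1: π = [0.2222, 0.2708, 0.2500, 0.2569], E[r] = -0.0694, γ^t·E[r] = -0.055556, running G = 1.277778
t=2: π = [0.2494, 0.2280, 0.2500, 0.2726], E[r] = 0.1331, γ^t·E[r] = 0.085185, running G = 1.362963
t=3: π = [0.2481, 0.2329, 0.2500, 0.2690], E[r] = 0.1065, γ^t·E[r] = 0.054519, running G = 1.417481
t=4: π = [0.2484, 0.2322, 0.2500, 0.2694], E[r] = 0.1101, γ^t·E[r] = 0.045100, running G = 1.462581
t=5: π = [0.2484, 0.2323, 0.2500, 0.2693], E[r] = 0.1096, γ^t·E[r] = 0.035920, running G = 1.498501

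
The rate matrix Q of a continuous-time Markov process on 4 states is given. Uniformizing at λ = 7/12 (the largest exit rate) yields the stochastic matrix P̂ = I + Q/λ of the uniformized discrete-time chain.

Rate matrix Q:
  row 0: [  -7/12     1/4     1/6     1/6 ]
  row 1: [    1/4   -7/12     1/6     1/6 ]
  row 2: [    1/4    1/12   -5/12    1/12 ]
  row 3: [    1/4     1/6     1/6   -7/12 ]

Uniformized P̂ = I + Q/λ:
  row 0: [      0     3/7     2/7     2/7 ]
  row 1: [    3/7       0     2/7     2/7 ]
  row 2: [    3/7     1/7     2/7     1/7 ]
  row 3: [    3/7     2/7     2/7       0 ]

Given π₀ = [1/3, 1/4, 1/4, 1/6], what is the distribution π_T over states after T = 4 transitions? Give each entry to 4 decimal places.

π = [0.3011, 0.2230, 0.2857, 0.1902]

t=0: π = [0.3333, 0.2500, 0.2500, 0.1667]
t=1: π = [0.2857, 0.2262, 0.2857, 0.2024]
t=2: π = [0.3061, 0.2211, 0.2857, 0.1871]
t=3: π = [0.2974, 0.2255, 0.2857, 0.1914]
t=4: π = [0.3011, 0.2230, 0.2857, 0.1902]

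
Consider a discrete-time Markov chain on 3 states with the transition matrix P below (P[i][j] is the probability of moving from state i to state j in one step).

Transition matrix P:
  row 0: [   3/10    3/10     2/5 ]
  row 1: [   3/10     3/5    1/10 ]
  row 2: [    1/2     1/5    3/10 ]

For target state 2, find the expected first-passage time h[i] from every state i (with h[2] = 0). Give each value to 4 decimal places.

First-step conditioning: h[2] = 0; for i ≠ 2, h[i] = 1 + Σ_k P[i][k]·h[k].
  h[0] = 1 + 3/10·h[0] + 3/10·h[1]
  h[1] = 1 + 3/10·h[0] + 3/5·h[1]
Solving the 2×2 linear system over states ≠ 2 gives exactly h = [70/19, 100/19, 0] (h[2] = 0 is the target).

h = [3.6842, 5.2632, 0.0000]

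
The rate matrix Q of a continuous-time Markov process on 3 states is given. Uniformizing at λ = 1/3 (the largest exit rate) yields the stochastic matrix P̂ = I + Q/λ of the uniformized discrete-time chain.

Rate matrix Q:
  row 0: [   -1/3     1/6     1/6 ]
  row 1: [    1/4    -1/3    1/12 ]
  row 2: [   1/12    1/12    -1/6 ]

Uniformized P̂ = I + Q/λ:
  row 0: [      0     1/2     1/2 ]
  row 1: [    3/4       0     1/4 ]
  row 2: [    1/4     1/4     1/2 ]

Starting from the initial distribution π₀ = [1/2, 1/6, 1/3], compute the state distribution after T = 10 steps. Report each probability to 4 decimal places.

π = [0.3054, 0.2601, 0.4345]

t=0: π = [0.5000, 0.1667, 0.3333]
t=1: π = [0.2083, 0.3333, 0.4583]
t=2: π = [0.3646, 0.2188, 0.4167]
t=3: π = [0.2682, 0.2865, 0.4453]
t=4: π = [0.3262, 0.2454, 0.4284]
t=5: π = [0.2912, 0.2702, 0.4386]
t=6: π = [0.3123, 0.2552, 0.4325]
t=7: π = [0.2996, 0.2643, 0.4362]
t=8: π = [0.3072, 0.2588, 0.4339]
t=9: π = [0.3026, 0.2621, 0.4353]
t=10: π = [0.3054, 0.2601, 0.4345]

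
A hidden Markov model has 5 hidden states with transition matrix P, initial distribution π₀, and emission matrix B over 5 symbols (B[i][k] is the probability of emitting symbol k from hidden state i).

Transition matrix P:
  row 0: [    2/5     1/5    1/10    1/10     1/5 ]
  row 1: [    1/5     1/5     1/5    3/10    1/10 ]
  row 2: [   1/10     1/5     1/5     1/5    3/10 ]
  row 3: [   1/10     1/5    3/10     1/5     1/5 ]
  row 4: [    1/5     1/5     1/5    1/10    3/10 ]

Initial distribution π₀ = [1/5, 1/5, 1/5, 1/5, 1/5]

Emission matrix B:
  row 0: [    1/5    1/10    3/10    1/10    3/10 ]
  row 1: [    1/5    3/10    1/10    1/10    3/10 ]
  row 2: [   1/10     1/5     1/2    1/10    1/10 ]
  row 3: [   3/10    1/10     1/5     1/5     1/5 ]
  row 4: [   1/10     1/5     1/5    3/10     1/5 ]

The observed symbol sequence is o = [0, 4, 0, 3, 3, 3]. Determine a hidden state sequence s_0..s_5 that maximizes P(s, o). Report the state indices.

t=0: δ = [4.000e-02, 4.000e-02, 2.000e-02, 6.000e-02, 2.000e-02]  (obs o_0=0)
t=1: δ = [4.800e-03, 3.600e-03, 1.800e-03, 2.400e-03, 2.400e-03]  ψ = [0, 3, 3, 1, 3]  (obs o_1=4)
t=2: δ = [3.840e-04, 1.920e-04, 7.200e-05, 3.240e-04, 9.600e-05]  ψ = [0, 0, 1, 1, 0]  (obs o_2=0)
t=3: δ = [1.536e-05, 7.680e-06, 9.720e-06, 1.296e-05, 2.304e-05]  ψ = [0, 0, 3, 3, 0]  (obs o_3=3)
t=4: δ = [6.144e-07, 4.608e-07, 4.608e-07, 5.184e-07, 2.074e-06]  ψ = [0, 4, 4, 3, 4]  (obs o_4=3)
t=5: δ = [4.147e-08, 4.147e-08, 4.147e-08, 4.147e-08, 1.866e-07]  ψ = [4, 4, 4, 4, 4]  (obs o_5=3)
backtrack: best end state = 4; path = [0, 0, 0, 4, 4, 4]

path = [0, 0, 0, 4, 4, 4]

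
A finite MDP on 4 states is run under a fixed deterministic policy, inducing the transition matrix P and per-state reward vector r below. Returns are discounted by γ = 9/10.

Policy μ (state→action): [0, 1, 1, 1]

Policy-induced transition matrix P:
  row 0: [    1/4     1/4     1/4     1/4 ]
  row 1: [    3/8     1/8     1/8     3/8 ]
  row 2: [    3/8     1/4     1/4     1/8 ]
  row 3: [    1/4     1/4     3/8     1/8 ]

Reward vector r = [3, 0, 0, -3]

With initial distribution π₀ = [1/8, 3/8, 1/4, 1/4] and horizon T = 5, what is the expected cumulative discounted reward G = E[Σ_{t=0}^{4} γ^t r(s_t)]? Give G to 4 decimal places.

G = 0.4663

t=0: π = [0.1250, 0.3750, 0.2500, 0.2500], E[r] = -0.3750, γ^t·E[r] = -0.375000, running G = -0.375000
t=1: π = [0.3281, 0.2031, 0.2344, 0.2344], E[r] = 0.2813, γ^t·E[r] = 0.253125, running G = -0.121875
t=2: π = [0.3047, 0.2246, 0.2539, 0.2168], E[r] = 0.2637, γ^t·E[r] = 0.213574, running G = 0.091699
t=3: π = [0.3098, 0.2219, 0.2490, 0.2192], E[r] = 0.2717, γ^t·E[r] = 0.198090, running G = 0.289789
t=4: π = [0.3089, 0.2223, 0.2497, 0.2192], E[r] = 0.2690, γ^t·E[r] = 0.176479, running G = 0.466268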